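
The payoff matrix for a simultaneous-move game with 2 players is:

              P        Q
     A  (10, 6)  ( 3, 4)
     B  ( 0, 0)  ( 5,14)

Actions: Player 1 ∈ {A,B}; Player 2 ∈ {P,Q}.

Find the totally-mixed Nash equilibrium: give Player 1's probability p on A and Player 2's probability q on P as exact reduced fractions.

p=7/8, q=1/6

P1 indiff ⇒ q·10+(1-q)·3 = q·0+(1-q)·5 ⇒ q(10) = (1-q)(2) ⇒ q = 1/6
P2 indiff ⇒ p·6+(1-p)·0 = p·4+(1-p)·14 ⇒ p(2) = (1-p)(14) ⇒ p = 7/8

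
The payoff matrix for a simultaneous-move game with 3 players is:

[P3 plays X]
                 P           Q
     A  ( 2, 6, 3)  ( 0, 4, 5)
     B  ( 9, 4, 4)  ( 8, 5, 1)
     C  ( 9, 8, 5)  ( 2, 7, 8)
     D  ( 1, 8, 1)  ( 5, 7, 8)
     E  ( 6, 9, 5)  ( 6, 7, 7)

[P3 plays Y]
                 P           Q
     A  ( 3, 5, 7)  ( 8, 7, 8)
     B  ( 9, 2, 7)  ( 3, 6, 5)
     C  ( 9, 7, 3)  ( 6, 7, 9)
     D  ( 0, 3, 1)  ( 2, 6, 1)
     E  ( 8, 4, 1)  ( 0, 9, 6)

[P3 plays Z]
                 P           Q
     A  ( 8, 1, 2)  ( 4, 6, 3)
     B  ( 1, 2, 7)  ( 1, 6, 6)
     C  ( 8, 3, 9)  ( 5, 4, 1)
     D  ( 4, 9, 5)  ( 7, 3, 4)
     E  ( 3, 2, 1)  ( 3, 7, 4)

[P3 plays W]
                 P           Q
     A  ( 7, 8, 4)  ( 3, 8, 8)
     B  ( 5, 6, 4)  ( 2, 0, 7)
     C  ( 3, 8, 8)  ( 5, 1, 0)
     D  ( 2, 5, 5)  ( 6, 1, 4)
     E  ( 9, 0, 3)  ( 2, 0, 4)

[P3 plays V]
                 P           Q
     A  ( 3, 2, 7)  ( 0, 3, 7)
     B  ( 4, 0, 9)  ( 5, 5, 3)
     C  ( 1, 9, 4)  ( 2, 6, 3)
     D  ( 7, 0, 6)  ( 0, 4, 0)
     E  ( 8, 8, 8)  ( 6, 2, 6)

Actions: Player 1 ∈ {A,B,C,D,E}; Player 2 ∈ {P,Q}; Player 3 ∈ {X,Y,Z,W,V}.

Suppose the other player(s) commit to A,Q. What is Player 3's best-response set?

u_3(X vs A,Q) = 5
u_3(Y vs A,Q) = 8
u_3(Z vs A,Q) = 3
u_3(W vs A,Q) = 8
u_3(V vs A,Q) = 7
max payoff 8 at {Y,W}

P3 best: {Y,W}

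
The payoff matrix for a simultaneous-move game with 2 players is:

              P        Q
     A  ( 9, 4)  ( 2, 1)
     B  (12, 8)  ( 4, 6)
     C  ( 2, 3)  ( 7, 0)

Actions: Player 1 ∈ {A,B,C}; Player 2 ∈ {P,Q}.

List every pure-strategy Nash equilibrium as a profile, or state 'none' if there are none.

Nash profiles: (B,P)

(A,P): not NE [P1→B gives 12>9]
(A,Q): not NE [P1→C gives 7>2; P2→P gives 4>1]
(B,P): NE
(B,Q): not NE [P1→C gives 7>4; P2→P gives 8>6]
(C,P): not NE [P1→B gives 12>2]
(C,Q): not NE [P2→P gives 3>0]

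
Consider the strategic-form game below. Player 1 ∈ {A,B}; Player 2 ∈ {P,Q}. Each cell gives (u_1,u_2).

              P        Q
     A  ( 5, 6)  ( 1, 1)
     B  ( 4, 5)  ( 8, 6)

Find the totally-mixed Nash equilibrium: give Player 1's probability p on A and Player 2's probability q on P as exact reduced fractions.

P1 mixes 1/6 on A; P2 mixes 7/8 on P

P1 indiff ⇒ q·5+(1-q)·1 = q·4+(1-q)·8 ⇒ q(1) = (1-q)(7) ⇒ q = 7/8
P2 indiff ⇒ p·6+(1-p)·5 = p·1+(1-p)·6 ⇒ p(5) = (1-p)(1) ⇒ p = 1/6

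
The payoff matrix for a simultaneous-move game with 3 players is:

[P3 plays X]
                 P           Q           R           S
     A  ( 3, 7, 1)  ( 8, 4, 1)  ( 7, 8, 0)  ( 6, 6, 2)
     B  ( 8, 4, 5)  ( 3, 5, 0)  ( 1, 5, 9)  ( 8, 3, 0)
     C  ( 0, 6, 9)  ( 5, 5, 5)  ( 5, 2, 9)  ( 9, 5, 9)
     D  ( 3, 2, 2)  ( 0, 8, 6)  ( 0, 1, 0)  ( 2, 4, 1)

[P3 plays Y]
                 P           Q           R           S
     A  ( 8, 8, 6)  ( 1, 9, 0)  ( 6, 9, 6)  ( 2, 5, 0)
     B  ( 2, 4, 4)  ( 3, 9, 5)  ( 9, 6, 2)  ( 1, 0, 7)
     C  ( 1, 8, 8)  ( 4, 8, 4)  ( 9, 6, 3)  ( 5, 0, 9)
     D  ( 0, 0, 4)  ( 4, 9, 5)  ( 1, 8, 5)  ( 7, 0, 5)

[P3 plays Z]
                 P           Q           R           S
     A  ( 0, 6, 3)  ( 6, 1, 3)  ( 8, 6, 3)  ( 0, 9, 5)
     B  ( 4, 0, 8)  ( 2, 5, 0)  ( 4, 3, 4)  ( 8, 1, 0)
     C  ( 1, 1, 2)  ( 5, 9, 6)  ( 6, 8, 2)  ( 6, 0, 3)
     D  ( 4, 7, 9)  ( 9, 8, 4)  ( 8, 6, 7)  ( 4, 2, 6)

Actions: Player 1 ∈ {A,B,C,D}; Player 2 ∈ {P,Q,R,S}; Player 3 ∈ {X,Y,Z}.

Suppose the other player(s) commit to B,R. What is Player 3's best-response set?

u_3(X vs B,R) = 9
u_3(Y vs B,R) = 2
u_3(Z vs B,R) = 4
max payoff 9 at {X}

P3 best: {X}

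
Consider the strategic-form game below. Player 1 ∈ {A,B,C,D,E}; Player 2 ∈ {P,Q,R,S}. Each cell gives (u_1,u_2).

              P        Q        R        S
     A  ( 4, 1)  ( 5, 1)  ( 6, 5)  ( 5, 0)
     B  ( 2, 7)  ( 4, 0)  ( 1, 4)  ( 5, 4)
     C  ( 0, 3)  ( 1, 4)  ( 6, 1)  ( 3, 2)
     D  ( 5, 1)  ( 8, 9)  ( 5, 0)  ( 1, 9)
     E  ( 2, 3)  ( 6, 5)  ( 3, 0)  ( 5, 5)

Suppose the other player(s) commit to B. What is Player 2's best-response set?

P2 best: {P}

u_2(P vs B) = 7
u_2(Q vs B) = 0
u_2(R vs B) = 4
u_2(S vs B) = 4
max payoff 7 at {P}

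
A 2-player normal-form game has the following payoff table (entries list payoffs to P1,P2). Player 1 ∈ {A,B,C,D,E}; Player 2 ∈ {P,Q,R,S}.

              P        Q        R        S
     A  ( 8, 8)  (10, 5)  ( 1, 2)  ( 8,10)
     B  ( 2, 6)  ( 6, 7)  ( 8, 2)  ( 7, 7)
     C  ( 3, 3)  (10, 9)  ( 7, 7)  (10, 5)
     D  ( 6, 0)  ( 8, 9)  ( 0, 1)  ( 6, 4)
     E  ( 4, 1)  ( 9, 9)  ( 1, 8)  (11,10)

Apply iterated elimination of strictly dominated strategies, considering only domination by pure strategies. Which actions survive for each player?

Remaining: P1:{A,C,E} P2:{Q,S}

P1 drop D (A beats it: P:8>6 Q:10>8 R:1>0 S:8>6)
P2 drop P (S beats it: A:10>8 B:7>6 C:5>3 E:10>1)
P2 drop R (Q beats it: A:5>2 B:7>2 C:9>7 E:9>8)
P1 drop B (A beats it: Q:10>6 S:8>7)
P1→{A,C,E} P2→{Q,S}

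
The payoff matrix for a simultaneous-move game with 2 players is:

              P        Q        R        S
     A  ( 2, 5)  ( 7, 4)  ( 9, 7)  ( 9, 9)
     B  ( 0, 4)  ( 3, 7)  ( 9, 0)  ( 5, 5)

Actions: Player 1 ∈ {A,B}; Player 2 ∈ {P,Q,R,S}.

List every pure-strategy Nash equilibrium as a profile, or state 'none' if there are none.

(A,P): not NE [P2→S gives 9>5]
(A,Q): not NE [P2→S gives 9>4]
(A,R): not NE [P2→S gives 9>7]
(A,S): NE
(B,P): not NE [P1→A gives 2>0; P2→Q gives 7>4]
(B,Q): not NE [P1→A gives 7>3]
(B,R): not NE [P2→Q gives 7>0]
(B,S): not NE [P1→A gives 9>5; P2→Q gives 7>5]

NE set: (A,S)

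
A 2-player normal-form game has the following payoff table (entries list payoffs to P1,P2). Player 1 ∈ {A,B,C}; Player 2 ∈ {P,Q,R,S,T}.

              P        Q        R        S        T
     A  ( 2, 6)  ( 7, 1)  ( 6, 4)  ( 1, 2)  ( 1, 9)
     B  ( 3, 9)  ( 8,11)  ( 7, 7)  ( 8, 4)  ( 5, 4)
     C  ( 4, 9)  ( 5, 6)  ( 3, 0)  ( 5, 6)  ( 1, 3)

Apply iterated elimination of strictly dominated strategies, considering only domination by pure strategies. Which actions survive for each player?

Survivors P1:{B,C} P2:{P,Q}

P1 drop A (B beats it: P:3>2 Q:8>7 R:7>6 S:8>1 T:5>1)
P2 drop R (P beats it: B:9>7 C:9>0)
P2 drop S (P beats it: B:9>4 C:9>6)
P2 drop T (P beats it: B:9>4 C:9>3)
P1→{B,C} P2→{P,Q}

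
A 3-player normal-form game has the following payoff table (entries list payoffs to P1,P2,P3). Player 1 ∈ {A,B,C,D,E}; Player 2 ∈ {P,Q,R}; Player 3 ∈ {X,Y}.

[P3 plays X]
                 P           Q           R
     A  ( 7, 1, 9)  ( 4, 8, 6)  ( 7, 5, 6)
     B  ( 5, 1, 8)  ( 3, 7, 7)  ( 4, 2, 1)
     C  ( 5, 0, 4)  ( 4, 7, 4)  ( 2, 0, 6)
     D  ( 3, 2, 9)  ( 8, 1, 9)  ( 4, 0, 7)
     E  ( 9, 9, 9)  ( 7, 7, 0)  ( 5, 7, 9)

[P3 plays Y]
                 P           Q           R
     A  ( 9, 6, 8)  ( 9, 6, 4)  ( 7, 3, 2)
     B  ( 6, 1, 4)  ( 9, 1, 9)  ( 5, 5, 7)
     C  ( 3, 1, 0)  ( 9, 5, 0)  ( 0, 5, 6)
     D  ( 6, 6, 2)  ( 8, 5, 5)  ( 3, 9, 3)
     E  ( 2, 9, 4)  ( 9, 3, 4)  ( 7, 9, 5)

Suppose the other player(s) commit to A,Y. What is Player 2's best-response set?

argmax u_2 = {P,Q}

u_2(P vs A,Y) = 6
u_2(Q vs A,Y) = 6
u_2(R vs A,Y) = 3
max payoff 6 at {P,Q}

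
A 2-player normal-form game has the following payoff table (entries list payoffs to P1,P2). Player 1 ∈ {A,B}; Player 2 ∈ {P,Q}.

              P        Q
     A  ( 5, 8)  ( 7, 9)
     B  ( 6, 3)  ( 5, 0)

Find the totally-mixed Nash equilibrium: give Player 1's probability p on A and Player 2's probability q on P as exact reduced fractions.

(p,q) = (3/4, 2/3)

P1 indiff ⇒ q·5+(1-q)·7 = q·6+(1-q)·5 ⇒ q(-1) = (1-q)(-2) ⇒ q = 2/3
P2 indiff ⇒ p·8+(1-p)·3 = p·9+(1-p)·0 ⇒ p(-1) = (1-p)(-3) ⇒ p = 3/4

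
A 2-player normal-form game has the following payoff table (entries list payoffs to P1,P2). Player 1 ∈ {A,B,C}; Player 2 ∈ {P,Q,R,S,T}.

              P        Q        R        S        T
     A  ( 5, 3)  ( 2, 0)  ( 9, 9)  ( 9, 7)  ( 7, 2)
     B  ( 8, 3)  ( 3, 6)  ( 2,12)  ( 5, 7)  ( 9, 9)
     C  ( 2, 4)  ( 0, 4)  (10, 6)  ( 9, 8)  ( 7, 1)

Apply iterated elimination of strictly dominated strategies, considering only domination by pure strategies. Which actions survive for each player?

Remaining: P1:{A,C} P2:{R,S}

P2 drop P (R beats it: A:9>3 B:12>3 C:6>4)
P2 drop Q (R beats it: A:9>0 B:12>6 C:6>4)
P2 drop T (R beats it: A:9>2 B:12>9 C:6>1)
P1 drop B (A beats it: R:9>2 S:9>5)
P1→{A,C} P2→{R,S}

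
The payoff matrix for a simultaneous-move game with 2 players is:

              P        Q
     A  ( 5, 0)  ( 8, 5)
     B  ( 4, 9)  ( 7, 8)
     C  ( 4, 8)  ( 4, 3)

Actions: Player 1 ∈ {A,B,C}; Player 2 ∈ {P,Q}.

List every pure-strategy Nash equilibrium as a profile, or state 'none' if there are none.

(A,P): not NE [P2→Q gives 5>0]
(A,Q): NE
(B,P): not NE [P1→A gives 5>4]
(B,Q): not NE [P1→A gives 8>7; P2→P gives 9>8]
(C,P): not NE [P1→A gives 5>4]
(C,Q): not NE [P1→A gives 8>4; P2→P gives 8>3]

PSNE = {(A,Q)}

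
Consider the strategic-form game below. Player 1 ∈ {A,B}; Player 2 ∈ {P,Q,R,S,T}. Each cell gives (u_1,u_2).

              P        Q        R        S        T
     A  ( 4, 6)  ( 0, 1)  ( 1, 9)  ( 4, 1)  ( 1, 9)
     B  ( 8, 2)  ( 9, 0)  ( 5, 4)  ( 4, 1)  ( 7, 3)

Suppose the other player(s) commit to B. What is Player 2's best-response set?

u_2(P vs B) = 2
u_2(Q vs B) = 0
u_2(R vs B) = 4
u_2(S vs B) = 1
u_2(T vs B) = 3
max payoff 4 at {R}

BR_2 = {R}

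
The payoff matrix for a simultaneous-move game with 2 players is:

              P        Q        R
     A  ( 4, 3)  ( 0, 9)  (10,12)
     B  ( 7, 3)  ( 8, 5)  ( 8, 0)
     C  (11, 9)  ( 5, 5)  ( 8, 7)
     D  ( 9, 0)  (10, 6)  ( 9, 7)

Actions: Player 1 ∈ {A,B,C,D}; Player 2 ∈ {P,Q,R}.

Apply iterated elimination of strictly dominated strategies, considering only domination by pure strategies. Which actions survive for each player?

Survivors P1:{A,C,D} P2:{P,R}

P1 drop B (D beats it: P:9>7 Q:10>8 R:9>8)
P2 drop Q (R beats it: A:12>9 C:7>5 D:7>6)
P1→{A,C,D} P2→{P,R}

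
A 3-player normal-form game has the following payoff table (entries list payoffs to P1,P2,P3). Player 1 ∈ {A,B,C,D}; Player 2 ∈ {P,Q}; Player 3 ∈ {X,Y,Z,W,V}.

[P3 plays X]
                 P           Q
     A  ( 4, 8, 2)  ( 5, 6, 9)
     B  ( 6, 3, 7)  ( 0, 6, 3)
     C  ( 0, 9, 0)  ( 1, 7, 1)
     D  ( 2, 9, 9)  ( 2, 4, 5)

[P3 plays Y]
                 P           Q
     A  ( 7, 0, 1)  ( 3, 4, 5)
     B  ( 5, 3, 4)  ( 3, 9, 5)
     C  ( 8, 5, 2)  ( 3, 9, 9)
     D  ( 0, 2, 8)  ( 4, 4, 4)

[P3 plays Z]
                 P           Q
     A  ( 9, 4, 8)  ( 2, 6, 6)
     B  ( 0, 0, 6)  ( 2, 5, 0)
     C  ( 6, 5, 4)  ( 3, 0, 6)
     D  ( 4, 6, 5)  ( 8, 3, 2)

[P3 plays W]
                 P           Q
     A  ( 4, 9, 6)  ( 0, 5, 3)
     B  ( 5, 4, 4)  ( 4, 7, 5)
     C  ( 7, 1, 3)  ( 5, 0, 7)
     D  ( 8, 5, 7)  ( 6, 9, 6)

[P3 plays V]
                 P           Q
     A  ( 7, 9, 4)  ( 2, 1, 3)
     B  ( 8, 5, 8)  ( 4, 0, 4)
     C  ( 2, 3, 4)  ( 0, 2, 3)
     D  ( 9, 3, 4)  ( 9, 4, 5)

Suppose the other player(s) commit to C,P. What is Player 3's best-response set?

argmax u_3 = {Z,V}

u_3(X vs C,P) = 0
u_3(Y vs C,P) = 2
u_3(Z vs C,P) = 4
u_3(W vs C,P) = 3
u_3(V vs C,P) = 4
max payoff 4 at {Z,V}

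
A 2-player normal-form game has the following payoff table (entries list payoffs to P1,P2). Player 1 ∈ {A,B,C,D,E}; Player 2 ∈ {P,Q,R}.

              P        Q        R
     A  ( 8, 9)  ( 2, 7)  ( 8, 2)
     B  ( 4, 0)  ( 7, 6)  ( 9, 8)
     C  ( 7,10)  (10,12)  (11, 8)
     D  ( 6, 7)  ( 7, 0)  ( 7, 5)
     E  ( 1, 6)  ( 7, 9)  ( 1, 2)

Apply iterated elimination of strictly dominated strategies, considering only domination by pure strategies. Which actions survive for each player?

P1 drop B (C beats it: P:7>4 Q:10>7 R:11>9)
P1 drop D (C beats it: P:7>6 Q:10>7 R:11>7)
P1 drop E (C beats it: P:7>1 Q:10>7 R:11>1)
P2 drop R (P beats it: A:9>2 C:10>8)
P1→{A,C} P2→{P,Q}

Survivors P1:{A,C} P2:{P,Q}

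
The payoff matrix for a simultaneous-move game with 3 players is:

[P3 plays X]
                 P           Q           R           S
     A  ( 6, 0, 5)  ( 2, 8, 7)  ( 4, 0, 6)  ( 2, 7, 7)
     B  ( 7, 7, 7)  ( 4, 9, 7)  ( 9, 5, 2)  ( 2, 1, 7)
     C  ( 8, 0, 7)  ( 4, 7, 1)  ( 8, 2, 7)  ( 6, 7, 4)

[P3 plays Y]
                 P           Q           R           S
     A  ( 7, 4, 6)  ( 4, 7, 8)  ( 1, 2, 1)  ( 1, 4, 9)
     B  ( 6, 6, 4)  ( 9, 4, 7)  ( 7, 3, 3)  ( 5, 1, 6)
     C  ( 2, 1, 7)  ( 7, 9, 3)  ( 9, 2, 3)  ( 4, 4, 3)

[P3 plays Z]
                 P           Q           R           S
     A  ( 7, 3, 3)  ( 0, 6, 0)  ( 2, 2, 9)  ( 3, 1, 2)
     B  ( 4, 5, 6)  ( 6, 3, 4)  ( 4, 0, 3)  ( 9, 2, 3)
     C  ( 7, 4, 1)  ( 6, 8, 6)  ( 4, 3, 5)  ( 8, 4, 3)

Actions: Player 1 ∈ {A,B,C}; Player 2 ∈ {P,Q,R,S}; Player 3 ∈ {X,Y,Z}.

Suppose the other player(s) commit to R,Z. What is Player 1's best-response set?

u_1(A vs R,Z) = 2
u_1(B vs R,Z) = 4
u_1(C vs R,Z) = 4
max payoff 4 at {B,C}

argmax u_1 = {B,C}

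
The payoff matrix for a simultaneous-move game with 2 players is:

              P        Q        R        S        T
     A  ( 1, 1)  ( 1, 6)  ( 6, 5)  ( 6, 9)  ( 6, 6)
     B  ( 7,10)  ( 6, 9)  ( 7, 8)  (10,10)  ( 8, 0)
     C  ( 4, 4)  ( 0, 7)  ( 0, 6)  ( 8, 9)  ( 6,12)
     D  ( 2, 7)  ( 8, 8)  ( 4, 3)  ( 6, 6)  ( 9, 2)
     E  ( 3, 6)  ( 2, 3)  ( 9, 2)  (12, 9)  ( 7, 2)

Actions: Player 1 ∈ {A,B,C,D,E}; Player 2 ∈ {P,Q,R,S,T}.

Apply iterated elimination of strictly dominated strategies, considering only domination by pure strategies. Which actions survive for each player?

IESDS → P1:{B,D,E} P2:{P,Q,S}

P1 drop A (B beats it: P:7>1 Q:6>1 R:7>6 S:10>6 T:8>6)
P1 drop C (B beats it: P:7>4 Q:6>0 R:7>0 S:10>8 T:8>6)
P2 drop R (P beats it: B:10>8 D:7>3 E:6>2)
P2 drop T (P beats it: B:10>0 D:7>2 E:6>2)
P1→{B,D,E} P2→{P,Q,S}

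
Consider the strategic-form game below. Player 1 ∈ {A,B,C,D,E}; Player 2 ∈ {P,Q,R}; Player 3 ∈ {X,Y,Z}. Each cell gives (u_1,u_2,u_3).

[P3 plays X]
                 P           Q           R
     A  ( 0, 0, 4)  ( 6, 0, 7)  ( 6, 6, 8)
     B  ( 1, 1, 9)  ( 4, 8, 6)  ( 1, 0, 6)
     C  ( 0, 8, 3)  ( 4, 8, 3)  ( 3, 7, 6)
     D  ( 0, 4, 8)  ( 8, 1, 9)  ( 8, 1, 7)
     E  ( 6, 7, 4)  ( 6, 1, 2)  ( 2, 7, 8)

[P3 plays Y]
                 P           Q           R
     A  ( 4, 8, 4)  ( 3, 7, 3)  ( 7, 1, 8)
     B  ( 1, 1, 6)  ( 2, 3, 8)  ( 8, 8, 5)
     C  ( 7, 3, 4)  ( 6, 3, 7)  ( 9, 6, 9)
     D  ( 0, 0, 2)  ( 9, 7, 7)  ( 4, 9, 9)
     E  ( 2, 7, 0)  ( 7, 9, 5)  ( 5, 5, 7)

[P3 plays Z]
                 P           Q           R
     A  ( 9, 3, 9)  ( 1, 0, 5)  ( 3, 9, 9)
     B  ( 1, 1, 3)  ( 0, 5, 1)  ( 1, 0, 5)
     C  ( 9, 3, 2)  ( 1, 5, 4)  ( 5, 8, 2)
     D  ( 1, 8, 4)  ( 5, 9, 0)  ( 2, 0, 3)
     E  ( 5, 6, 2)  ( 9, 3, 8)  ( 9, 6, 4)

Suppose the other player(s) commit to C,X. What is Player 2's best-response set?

argmax u_2 = {P,Q}

u_2(P vs C,X) = 8
u_2(Q vs C,X) = 8
u_2(R vs C,X) = 7
max payoff 8 at {P,Q}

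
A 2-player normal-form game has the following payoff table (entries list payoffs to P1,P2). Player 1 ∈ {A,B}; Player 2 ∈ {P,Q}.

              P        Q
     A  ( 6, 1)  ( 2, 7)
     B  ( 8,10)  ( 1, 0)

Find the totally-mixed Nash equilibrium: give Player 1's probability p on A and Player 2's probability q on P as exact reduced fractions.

(p,q) = (5/8, 1/3)

P1 indiff ⇒ q·6+(1-q)·2 = q·8+(1-q)·1 ⇒ q(-2) = (1-q)(-1) ⇒ q = 1/3
P2 indiff ⇒ p·1+(1-p)·10 = p·7+(1-p)·0 ⇒ p(-6) = (1-p)(-10) ⇒ p = 5/8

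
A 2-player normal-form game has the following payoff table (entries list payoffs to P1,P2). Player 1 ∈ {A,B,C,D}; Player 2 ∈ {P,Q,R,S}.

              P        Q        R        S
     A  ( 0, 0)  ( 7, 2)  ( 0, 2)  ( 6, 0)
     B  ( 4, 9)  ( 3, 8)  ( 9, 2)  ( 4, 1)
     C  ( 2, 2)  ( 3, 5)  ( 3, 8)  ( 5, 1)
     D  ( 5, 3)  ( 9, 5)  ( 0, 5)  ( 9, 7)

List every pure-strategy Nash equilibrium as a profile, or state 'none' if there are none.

Nash profiles: (D,S)

(A,P): not NE [P1→D gives 5>0; P2→R gives 2>0]
(A,Q): not NE [P1→D gives 9>7]
(A,R): not NE [P1→B gives 9>0]
(A,S): not NE [P1→D gives 9>6; P2→R gives 2>0]
(B,P): not NE [P1→D gives 5>4]
(B,Q): not NE [P1→D gives 9>3; P2→P gives 9>8]
(B,R): not NE [P2→P gives 9>2]
(B,S): not NE [P1→D gives 9>4; P2→P gives 9>1]
(C,P): not NE [P1→D gives 5>2; P2→R gives 8>2]
(C,Q): not NE [P1→D gives 9>3; P2→R gives 8>5]
(C,R): not NE [P1→B gives 9>3]
(C,S): not NE [P1→D gives 9>5; P2→R gives 8>1]
(D,P): not NE [P2→S gives 7>3]
(D,Q): not NE [P2→S gives 7>5]
(D,R): not NE [P1→B gives 9>0; P2→S gives 7>5]
(D,S): NE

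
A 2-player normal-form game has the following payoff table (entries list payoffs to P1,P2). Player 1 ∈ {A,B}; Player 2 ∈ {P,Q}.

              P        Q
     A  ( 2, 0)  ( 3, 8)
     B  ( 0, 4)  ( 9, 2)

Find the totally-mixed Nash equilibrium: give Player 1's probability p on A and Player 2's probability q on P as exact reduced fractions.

P1 indiff ⇒ q·2+(1-q)·3 = q·0+(1-q)·9 ⇒ q(2) = (1-q)(6) ⇒ q = 3/4
P2 indiff ⇒ p·0+(1-p)·4 = p·8+(1-p)·2 ⇒ p(-8) = (1-p)(-2) ⇒ p = 1/5

(p,q) = (1/5, 3/4)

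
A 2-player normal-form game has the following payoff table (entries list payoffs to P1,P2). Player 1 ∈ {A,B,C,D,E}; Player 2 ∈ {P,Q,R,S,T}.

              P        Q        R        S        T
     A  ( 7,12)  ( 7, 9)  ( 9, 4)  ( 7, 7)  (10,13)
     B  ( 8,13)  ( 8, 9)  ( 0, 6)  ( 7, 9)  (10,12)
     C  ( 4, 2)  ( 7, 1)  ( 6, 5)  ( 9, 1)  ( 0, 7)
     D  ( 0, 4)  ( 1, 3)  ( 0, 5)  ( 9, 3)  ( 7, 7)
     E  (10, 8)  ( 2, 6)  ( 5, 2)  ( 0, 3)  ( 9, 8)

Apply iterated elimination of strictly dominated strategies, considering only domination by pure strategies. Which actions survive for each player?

P2 drop Q (P beats it: A:12>9 B:13>9 C:2>1 D:4>3 E:8>6)
P2 drop R (T beats it: A:13>4 B:12>6 C:7>5 D:7>5 E:8>2)
P2 drop S (P beats it: A:12>7 B:13>9 C:2>1 D:4>3 E:8>3)
P1 drop C (A beats it: P:7>4 T:10>0)
P1 drop D (A beats it: P:7>0 T:10>7)
P1→{A,B,E} P2→{P,T}

IESDS → P1:{A,B,E} P2:{P,T}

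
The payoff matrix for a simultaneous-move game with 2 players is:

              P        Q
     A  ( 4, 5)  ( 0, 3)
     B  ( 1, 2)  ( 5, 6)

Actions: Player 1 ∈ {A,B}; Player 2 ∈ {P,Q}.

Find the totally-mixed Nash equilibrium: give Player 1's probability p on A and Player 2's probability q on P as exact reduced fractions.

P1 indiff ⇒ q·4+(1-q)·0 = q·1+(1-q)·5 ⇒ q(3) = (1-q)(5) ⇒ q = 5/8
P2 indiff ⇒ p·5+(1-p)·2 = p·3+(1-p)·6 ⇒ p(2) = (1-p)(4) ⇒ p = 2/3

p=2/3, q=5/8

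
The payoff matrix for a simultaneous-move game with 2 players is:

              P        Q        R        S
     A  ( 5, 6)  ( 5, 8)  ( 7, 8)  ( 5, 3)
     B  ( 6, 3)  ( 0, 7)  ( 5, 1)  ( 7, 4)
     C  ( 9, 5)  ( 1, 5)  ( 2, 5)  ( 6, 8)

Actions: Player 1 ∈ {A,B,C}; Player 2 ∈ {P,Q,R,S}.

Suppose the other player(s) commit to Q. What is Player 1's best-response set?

BR_1 = {A}

u_1(A vs Q) = 5
u_1(B vs Q) = 0
u_1(C vs Q) = 1
max payoff 5 at {A}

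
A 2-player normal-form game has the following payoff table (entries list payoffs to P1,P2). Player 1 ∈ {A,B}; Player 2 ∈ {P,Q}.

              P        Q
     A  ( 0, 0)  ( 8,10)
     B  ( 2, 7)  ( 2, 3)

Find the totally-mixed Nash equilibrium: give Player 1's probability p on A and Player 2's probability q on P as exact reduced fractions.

P1 indiff ⇒ q·0+(1-q)·8 = q·2+(1-q)·2 ⇒ q(-2) = (1-q)(-6) ⇒ q = 3/4
P2 indiff ⇒ p·0+(1-p)·7 = p·10+(1-p)·3 ⇒ p(-10) = (1-p)(-4) ⇒ p = 2/7

P1 mixes 2/7 on A; P2 mixes 3/4 on P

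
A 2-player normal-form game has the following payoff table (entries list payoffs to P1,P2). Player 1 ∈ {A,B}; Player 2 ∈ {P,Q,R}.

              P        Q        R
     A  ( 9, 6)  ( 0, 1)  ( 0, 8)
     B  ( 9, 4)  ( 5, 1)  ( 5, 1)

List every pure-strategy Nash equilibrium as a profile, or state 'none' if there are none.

(A,P): not NE [P2→R gives 8>6]
(A,Q): not NE [P1→B gives 5>0; P2→R gives 8>1]
(A,R): not NE [P1→B gives 5>0]
(B,P): NE
(B,Q): not NE [P2→P gives 4>1]
(B,R): not NE [P2→P gives 4>1]

Nash profiles: (B,P)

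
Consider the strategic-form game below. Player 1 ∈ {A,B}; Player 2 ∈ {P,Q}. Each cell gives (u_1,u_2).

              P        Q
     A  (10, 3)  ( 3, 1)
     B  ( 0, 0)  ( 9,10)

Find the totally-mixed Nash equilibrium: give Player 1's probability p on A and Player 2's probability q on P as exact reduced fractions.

P1 indiff ⇒ q·10+(1-q)·3 = q·0+(1-q)·9 ⇒ q(10) = (1-q)(6) ⇒ q = 3/8
P2 indiff ⇒ p·3+(1-p)·0 = p·1+(1-p)·10 ⇒ p(2) = (1-p)(10) ⇒ p = 5/6

P1 mixes 5/6 on A; P2 mixes 3/8 on P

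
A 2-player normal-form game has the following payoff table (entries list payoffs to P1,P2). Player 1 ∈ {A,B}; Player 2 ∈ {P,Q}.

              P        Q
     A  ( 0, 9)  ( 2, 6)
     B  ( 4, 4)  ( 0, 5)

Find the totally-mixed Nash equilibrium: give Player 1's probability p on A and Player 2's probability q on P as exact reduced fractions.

P1 indiff ⇒ q·0+(1-q)·2 = q·4+(1-q)·0 ⇒ q(-4) = (1-q)(-2) ⇒ q = 1/3
P2 indiff ⇒ p·9+(1-p)·4 = p·6+(1-p)·5 ⇒ p(3) = (1-p)(1) ⇒ p = 1/4

P1 mixes 1/4 on A; P2 mixes 1/3 on P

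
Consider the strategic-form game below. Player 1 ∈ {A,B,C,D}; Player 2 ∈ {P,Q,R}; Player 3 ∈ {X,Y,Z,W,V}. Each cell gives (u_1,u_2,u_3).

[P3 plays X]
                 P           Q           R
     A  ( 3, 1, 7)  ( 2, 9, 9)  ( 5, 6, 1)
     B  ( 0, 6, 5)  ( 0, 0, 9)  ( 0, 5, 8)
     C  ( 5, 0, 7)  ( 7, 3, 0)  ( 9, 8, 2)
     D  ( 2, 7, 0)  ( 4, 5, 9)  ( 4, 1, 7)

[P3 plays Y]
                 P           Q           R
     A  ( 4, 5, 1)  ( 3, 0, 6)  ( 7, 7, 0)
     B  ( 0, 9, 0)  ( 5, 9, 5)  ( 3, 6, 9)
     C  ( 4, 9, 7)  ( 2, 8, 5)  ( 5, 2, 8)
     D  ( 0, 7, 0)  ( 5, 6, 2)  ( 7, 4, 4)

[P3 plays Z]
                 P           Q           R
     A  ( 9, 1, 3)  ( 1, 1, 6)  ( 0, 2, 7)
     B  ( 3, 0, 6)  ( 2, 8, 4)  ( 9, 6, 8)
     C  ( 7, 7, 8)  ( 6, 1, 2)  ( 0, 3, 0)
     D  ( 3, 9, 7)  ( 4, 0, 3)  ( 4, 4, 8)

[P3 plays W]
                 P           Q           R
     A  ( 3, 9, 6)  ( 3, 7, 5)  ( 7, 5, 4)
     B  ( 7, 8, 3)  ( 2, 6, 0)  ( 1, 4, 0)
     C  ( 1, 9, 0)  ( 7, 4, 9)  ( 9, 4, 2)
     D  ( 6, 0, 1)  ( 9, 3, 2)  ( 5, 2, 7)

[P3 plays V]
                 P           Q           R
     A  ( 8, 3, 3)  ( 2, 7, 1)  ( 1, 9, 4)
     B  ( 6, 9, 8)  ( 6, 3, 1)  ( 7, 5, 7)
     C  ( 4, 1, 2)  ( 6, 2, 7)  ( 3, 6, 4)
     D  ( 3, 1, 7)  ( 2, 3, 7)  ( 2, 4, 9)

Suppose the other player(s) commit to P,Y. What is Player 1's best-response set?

BR_1 = {A,C}

u_1(A vs P,Y) = 4
u_1(B vs P,Y) = 0
u_1(C vs P,Y) = 4
u_1(D vs P,Y) = 0
max payoff 4 at {A,C}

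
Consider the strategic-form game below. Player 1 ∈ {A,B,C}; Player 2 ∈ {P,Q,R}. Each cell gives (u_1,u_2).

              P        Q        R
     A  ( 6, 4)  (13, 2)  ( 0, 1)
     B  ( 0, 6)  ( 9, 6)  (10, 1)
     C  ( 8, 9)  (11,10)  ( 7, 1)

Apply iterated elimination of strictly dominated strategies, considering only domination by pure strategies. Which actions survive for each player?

P2 drop R (P beats it: A:4>1 B:6>1 C:9>1)
P1 drop B (A beats it: P:6>0 Q:13>9)
P1→{A,C} P2→{P,Q}

Survivors P1:{A,C} P2:{P,Q}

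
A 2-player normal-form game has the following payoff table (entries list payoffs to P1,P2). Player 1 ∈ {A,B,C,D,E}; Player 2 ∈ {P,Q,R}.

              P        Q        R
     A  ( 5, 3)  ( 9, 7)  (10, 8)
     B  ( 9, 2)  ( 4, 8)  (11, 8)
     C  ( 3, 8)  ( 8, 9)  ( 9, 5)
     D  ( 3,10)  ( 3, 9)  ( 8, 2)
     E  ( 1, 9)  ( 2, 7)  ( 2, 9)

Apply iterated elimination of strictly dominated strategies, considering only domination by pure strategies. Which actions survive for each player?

Survivors P1:{A,B} P2:{Q,R}

P1 drop C (A beats it: P:5>3 Q:9>8 R:10>9)
P1 drop D (A beats it: P:5>3 Q:9>3 R:10>8)
P1 drop E (A beats it: P:5>1 Q:9>2 R:10>2)
P2 drop P (Q beats it: A:7>3 B:8>2)
P1→{A,B} P2→{Q,R}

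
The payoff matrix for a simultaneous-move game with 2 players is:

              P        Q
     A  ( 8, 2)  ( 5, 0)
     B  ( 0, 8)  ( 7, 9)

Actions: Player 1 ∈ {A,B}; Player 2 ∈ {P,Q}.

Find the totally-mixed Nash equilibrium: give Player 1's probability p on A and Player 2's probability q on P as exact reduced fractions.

P1 indiff ⇒ q·8+(1-q)·5 = q·0+(1-q)·7 ⇒ q(8) = (1-q)(2) ⇒ q = 1/5
P2 indiff ⇒ p·2+(1-p)·8 = p·0+(1-p)·9 ⇒ p(2) = (1-p)(1) ⇒ p = 1/3

(p,q) = (1/3, 1/5)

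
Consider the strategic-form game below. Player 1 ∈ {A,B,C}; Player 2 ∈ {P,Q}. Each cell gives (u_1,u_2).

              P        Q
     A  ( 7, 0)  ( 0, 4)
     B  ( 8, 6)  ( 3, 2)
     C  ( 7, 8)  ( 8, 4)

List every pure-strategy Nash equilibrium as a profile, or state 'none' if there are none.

NE set: (B,P)

(A,P): not NE [P1→B gives 8>7; P2→Q gives 4>0]
(A,Q): not NE [P1→C gives 8>0]
(B,P): NE
(B,Q): not NE [P1→C gives 8>3; P2→P gives 6>2]
(C,P): not NE [P1→B gives 8>7]
(C,Q): not NE [P2→P gives 8>4]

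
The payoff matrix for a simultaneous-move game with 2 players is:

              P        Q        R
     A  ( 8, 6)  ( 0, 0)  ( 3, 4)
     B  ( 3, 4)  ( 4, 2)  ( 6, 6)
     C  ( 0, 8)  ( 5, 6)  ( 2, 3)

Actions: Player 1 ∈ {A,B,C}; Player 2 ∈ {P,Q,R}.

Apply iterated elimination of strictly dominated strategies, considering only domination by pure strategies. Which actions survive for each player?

P2 drop Q (P beats it: A:6>0 B:4>2 C:8>6)
P1 drop C (A beats it: P:8>0 R:3>2)
P1→{A,B} P2→{P,R}

IESDS → P1:{A,B} P2:{P,R}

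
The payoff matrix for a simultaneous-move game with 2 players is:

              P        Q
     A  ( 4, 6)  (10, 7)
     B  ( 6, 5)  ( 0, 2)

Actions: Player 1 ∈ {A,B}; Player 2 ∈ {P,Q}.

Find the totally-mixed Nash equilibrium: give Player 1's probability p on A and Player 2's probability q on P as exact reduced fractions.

(p,q) = (3/4, 5/6)

P1 indiff ⇒ q·4+(1-q)·10 = q·6+(1-q)·0 ⇒ q(-2) = (1-q)(-10) ⇒ q = 5/6
P2 indiff ⇒ p·6+(1-p)·5 = p·7+(1-p)·2 ⇒ p(-1) = (1-p)(-3) ⇒ p = 3/4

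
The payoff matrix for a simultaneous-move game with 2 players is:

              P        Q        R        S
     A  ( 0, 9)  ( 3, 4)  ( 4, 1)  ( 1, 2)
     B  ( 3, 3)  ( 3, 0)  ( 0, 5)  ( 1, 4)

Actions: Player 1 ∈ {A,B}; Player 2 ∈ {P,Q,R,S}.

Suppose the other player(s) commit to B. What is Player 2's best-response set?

u_2(P vs B) = 3
u_2(Q vs B) = 0
u_2(R vs B) = 5
u_2(S vs B) = 4
max payoff 5 at {R}

BR_2 = {R}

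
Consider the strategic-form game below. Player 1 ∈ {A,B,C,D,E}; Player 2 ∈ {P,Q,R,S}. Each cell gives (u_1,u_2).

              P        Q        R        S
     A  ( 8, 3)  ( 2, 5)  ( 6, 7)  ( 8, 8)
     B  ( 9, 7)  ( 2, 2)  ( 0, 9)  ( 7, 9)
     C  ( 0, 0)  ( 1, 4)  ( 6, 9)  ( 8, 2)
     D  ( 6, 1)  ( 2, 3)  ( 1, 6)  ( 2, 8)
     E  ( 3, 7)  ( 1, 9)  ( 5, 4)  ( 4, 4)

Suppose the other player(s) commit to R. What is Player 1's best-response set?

u_1(A vs R) = 6
u_1(B vs R) = 0
u_1(C vs R) = 6
u_1(D vs R) = 1
u_1(E vs R) = 5
max payoff 6 at {A,C}

BR_1 = {A,C}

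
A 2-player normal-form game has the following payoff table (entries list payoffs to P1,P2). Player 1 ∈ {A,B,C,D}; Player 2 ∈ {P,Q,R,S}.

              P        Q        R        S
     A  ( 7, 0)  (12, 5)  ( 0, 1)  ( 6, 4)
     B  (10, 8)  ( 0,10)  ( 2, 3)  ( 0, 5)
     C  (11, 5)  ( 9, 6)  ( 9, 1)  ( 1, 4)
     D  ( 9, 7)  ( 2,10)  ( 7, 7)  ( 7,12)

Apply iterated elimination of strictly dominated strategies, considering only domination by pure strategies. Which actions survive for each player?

P1 drop B (C beats it: P:11>10 Q:9>0 R:9>2 S:1>0)
P2 drop P (Q beats it: A:5>0 C:6>5 D:10>7)
P2 drop R (Q beats it: A:5>1 C:6>1 D:10>7)
P1 drop C (A beats it: Q:12>9 S:6>1)
P1→{A,D} P2→{Q,S}

Remaining: P1:{A,D} P2:{Q,S}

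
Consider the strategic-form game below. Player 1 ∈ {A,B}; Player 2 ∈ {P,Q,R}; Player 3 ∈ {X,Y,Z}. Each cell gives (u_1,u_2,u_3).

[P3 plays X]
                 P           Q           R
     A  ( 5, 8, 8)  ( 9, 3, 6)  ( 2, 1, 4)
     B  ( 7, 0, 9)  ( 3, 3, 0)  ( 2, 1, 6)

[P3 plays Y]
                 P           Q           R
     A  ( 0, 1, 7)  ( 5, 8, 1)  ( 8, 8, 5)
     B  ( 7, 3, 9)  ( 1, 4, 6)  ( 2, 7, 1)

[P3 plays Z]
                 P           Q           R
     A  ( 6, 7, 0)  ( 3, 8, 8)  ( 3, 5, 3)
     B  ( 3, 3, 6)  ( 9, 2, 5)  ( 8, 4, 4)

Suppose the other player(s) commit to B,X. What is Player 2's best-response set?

u_2(P vs B,X) = 0
u_2(Q vs B,X) = 3
u_2(R vs B,X) = 1
max payoff 3 at {Q}

BR_2 = {Q}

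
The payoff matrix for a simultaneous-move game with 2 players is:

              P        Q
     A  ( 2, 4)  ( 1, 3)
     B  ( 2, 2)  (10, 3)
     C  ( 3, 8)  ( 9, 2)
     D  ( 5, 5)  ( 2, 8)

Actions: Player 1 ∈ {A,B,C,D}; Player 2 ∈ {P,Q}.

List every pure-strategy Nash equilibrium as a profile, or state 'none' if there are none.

(A,P): not NE [P1→D gives 5>2]
(A,Q): not NE [P1→B gives 10>1; P2→P gives 4>3]
(B,P): not NE [P1→D gives 5>2; P2→Q gives 3>2]
(B,Q): NE
(C,P): not NE [P1→D gives 5>3]
(C,Q): not NE [P1→B gives 10>9; P2→P gives 8>2]
(D,P): not NE [P2→Q gives 8>5]
(D,Q): not NE [P1→B gives 10>2]

NE set: (B,Q)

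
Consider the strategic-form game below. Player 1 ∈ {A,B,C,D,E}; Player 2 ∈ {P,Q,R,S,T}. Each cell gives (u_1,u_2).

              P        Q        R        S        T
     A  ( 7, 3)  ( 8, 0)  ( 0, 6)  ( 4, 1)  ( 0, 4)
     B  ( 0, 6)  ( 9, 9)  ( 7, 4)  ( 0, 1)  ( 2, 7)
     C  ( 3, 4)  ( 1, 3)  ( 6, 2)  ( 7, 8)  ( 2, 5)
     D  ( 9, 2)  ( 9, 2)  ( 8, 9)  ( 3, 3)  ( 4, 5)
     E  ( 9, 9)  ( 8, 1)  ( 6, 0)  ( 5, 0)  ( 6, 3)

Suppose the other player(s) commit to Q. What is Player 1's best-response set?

u_1(A vs Q) = 8
u_1(B vs Q) = 9
u_1(C vs Q) = 1
u_1(D vs Q) = 9
u_1(E vs Q) = 8
max payoff 9 at {B,D}

BR_1 = {B,D}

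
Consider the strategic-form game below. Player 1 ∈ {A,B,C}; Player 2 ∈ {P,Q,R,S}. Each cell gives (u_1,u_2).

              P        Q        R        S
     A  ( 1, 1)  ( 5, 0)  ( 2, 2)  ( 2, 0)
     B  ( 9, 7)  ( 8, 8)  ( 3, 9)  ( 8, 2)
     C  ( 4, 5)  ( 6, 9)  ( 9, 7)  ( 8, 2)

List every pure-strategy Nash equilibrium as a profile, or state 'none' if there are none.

No pure NE.

(A,P): not NE [P1→B gives 9>1; P2→R gives 2>1]
(A,Q): not NE [P1→B gives 8>5; P2→R gives 2>0]
(A,R): not NE [P1→C gives 9>2]
(A,S): not NE [P1→C gives 8>2; P2→R gives 2>0]
(B,P): not NE [P2→R gives 9>7]
(B,Q): not NE [P2→R gives 9>8]
(B,R): not NE [P1→C gives 9>3]
(B,S): not NE [P2→R gives 9>2]
(C,P): not NE [P1→B gives 9>4; P2→Q gives 9>5]
(C,Q): not NE [P1→B gives 8>6]
(C,R): not NE [P2→Q gives 9>7]
(C,S): not NE [P2→Q gives 9>2]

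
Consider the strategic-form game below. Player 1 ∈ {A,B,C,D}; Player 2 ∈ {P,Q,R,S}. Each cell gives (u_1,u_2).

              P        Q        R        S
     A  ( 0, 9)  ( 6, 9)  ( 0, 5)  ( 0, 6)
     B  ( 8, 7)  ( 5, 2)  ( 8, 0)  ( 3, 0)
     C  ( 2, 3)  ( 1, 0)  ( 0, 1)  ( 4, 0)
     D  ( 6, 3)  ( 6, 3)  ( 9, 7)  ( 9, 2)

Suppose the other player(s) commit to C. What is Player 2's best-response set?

u_2(P vs C) = 3
u_2(Q vs C) = 0
u_2(R vs C) = 1
u_2(S vs C) = 0
max payoff 3 at {P}

argmax u_2 = {P}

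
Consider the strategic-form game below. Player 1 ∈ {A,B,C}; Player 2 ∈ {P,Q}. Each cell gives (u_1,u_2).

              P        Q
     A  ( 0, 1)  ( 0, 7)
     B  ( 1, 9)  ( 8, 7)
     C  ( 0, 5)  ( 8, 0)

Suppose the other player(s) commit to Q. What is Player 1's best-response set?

u_1(A vs Q) = 0
u_1(B vs Q) = 8
u_1(C vs Q) = 8
max payoff 8 at {B,C}

P1 best: {B,C}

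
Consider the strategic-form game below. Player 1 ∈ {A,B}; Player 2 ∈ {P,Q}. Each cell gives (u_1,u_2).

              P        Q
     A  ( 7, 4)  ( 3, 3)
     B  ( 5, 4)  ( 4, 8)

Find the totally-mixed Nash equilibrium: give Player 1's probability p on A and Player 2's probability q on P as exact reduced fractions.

P1 indiff ⇒ q·7+(1-q)·3 = q·5+(1-q)·4 ⇒ q(2) = (1-q)(1) ⇒ q = 1/3
P2 indiff ⇒ p·4+(1-p)·4 = p·3+(1-p)·8 ⇒ p(1) = (1-p)(4) ⇒ p = 4/5

(p,q) = (4/5, 1/3)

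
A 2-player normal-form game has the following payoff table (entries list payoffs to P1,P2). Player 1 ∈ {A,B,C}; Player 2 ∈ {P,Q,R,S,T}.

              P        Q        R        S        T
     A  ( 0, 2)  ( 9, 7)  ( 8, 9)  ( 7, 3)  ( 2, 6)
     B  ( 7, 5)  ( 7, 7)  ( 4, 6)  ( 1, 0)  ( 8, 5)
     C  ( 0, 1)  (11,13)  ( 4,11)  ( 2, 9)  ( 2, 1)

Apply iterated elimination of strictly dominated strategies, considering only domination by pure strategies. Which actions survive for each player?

P2 drop P (Q beats it: A:7>2 B:7>5 C:13>1)
P2 drop S (Q beats it: A:7>3 B:7>0 C:13>9)
P2 drop T (Q beats it: A:7>6 B:7>5 C:13>1)
P1 drop B (A beats it: Q:9>7 R:8>4)
P1→{A,C} P2→{Q,R}

Survivors P1:{A,C} P2:{Q,R}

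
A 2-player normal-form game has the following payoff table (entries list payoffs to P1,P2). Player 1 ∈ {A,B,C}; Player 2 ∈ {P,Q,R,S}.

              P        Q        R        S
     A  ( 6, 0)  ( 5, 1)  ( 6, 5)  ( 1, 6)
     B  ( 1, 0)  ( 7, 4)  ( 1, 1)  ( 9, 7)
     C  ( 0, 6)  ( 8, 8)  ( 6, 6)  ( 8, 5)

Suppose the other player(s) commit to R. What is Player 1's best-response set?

u_1(A vs R) = 6
u_1(B vs R) = 1
u_1(C vs R) = 6
max payoff 6 at {A,C}

BR_1 = {A,C}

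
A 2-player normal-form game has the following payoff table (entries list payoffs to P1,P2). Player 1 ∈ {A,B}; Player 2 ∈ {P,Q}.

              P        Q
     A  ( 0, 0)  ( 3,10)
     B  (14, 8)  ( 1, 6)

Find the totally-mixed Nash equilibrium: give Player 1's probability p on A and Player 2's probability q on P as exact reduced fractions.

P1 mixes 1/6 on A; P2 mixes 1/8 on P

P1 indiff ⇒ q·0+(1-q)·3 = q·14+(1-q)·1 ⇒ q(-14) = (1-q)(-2) ⇒ q = 1/8
P2 indiff ⇒ p·0+(1-p)·8 = p·10+(1-p)·6 ⇒ p(-10) = (1-p)(-2) ⇒ p = 1/6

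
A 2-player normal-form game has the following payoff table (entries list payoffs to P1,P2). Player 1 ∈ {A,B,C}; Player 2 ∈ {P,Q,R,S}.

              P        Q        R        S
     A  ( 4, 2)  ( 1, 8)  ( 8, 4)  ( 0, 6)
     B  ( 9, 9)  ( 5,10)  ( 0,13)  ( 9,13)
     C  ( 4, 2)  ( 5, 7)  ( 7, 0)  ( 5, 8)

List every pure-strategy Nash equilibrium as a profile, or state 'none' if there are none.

PSNE = {(B,S)}

(A,P): not NE [P1→B gives 9>4; P2→Q gives 8>2]
(A,Q): not NE [P1→C gives 5>1]
(A,R): not NE [P2→Q gives 8>4]
(A,S): not NE [P1→B gives 9>0; P2→Q gives 8>6]
(B,P): not NE [P2→S gives 13>9]
(B,Q): not NE [P2→S gives 13>10]
(B,R): not NE [P1→A gives 8>0]
(B,S): NE
(C,P): not NE [P1→B gives 9>4; P2→S gives 8>2]
(C,Q): not NE [P2→S gives 8>7]
(C,R): not NE [P1→A gives 8>7; P2→S gives 8>0]
(C,S): not NE [P1→B gives 9>5]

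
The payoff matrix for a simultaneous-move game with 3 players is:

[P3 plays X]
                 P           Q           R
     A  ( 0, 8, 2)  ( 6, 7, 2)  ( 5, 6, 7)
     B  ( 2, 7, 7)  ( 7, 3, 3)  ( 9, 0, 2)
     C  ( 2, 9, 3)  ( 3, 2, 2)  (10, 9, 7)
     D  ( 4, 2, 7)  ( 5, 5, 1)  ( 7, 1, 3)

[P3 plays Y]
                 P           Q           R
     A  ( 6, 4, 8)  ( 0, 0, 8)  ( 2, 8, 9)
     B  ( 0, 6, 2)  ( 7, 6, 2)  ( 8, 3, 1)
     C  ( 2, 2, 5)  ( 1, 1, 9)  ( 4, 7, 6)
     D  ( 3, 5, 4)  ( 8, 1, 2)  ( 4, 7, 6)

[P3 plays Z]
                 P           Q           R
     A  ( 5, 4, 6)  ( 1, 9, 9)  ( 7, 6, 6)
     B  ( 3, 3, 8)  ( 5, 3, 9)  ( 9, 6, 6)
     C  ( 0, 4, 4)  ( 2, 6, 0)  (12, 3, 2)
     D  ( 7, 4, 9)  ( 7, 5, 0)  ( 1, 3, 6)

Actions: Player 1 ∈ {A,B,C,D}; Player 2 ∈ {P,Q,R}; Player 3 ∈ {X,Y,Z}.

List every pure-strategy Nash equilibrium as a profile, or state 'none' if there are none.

(A,P,X): not NE [P1→D gives 4>0; P3→Y gives 8>2]
(A,P,Y): not NE [P2→R gives 8>4]
(A,P,Z): not NE [P1→D gives 7>5; P2→Q gives 9>4; P3→Y gives 8>6]
(A,Q,X): not NE [P1→B gives 7>6; P2→P gives 8>7; P3→Z gives 9>2]
(A,Q,Y): not NE [P1→D gives 8>0; P2→R gives 8>0; P3→Z gives 9>8]
(A,Q,Z): not NE [P1→D gives 7>1]
(A,R,X): not NE [P1→C gives 10>5; P2→P gives 8>6; P3→Y gives 9>7]
(A,R,Y): not NE [P1→B gives 8>2]
(A,R,Z): not NE [P1→C gives 12>7; P2→Q gives 9>6; P3→Y gives 9>6]
(B,P,X): not NE [P1→D gives 4>2; P3→Z gives 8>7]
(B,P,Y): not NE [P1→A gives 6>0; P3→Z gives 8>2]
(B,P,Z): not NE [P1→D gives 7>3; P2→R gives 6>3]
(B,Q,X): not NE [P2→P gives 7>3; P3→Z gives 9>3]
(B,Q,Y): not NE [P1→D gives 8>7; P3→Z gives 9>2]
(B,Q,Z): not NE [P1→D gives 7>5; P2→R gives 6>3]
(B,R,X): not NE [P1→C gives 10>9; P2→P gives 7>0; P3→Z gives 6>2]
(B,R,Y): not NE [P2→Q gives 6>3; P3→Z gives 6>1]
(B,R,Z): not NE [P1→C gives 12>9]
(C,P,X): not NE [P1→D gives 4>2; P3→Y gives 5>3]
(C,P,Y): not NE [P1→A gives 6>2; P2→R gives 7>2]
(C,P,Z): not NE [P1→D gives 7>0; P2→Q gives 6>4; P3→Y gives 5>4]
(C,Q,X): not NE [P1→B gives 7>3; P2→R gives 9>2; P3→Y gives 9>2]
(C,Q,Y): not NE [P1→D gives 8>1; P2→R gives 7>1]
(C,Q,Z): not NE [P1→D gives 7>2; P3→Y gives 9>0]
(C,R,X): NE
(C,R,Y): not NE [P1→B gives 8>4; P3→X gives 7>6]
(C,R,Z): not NE [P2→Q gives 6>3; P3→X gives 7>2]
(D,P,X): not NE [P2→Q gives 5>2; P3→Z gives 9>7]
(D,P,Y): not NE [P1→A gives 6>3; P2→R gives 7>5; P3→Z gives 9>4]
(D,P,Z): not NE [P2→Q gives 5>4]
(D,Q,X): not NE [P1→B gives 7>5; P3→Y gives 2>1]
(D,Q,Y): not NE [P2→R gives 7>1]
(D,Q,Z): not NE [P3→Y gives 2>0]
(D,R,X): not NE [P1→C gives 10>7; P2→Q gives 5>1; P3→Z gives 6>3]
(D,R,Y): not NE [P1→B gives 8>4]
(D,R,Z): not NE [P1→C gives 12>1; P2→Q gives 5>3]

PSNE = {(C,R,X)}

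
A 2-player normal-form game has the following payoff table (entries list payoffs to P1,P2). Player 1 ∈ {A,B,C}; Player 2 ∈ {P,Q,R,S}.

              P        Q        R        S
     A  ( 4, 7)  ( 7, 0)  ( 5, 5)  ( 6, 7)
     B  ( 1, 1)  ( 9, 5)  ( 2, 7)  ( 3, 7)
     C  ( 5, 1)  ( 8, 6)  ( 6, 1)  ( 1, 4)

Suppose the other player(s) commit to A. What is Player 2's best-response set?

u_2(P vs A) = 7
u_2(Q vs A) = 0
u_2(R vs A) = 5
u_2(S vs A) = 7
max payoff 7 at {P,S}

BR_2 = {P,S}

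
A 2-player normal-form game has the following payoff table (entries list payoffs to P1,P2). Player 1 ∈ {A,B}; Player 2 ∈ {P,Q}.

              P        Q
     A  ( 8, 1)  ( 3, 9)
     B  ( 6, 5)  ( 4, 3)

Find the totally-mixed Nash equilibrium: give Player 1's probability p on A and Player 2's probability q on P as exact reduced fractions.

(p,q) = (1/5, 1/3)

P1 indiff ⇒ q·8+(1-q)·3 = q·6+(1-q)·4 ⇒ q(2) = (1-q)(1) ⇒ q = 1/3
P2 indiff ⇒ p·1+(1-p)·5 = p·9+(1-p)·3 ⇒ p(-8) = (1-p)(-2) ⇒ p = 1/5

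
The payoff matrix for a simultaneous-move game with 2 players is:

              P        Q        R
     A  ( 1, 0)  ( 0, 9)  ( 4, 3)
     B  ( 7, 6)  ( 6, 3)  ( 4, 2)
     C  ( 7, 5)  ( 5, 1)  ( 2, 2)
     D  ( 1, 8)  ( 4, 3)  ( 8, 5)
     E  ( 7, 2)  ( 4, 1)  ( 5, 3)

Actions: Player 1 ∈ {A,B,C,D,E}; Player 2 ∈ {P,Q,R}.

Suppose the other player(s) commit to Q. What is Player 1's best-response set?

P1 best: {B}

u_1(A vs Q) = 0
u_1(B vs Q) = 6
u_1(C vs Q) = 5
u_1(D vs Q) = 4
u_1(E vs Q) = 4
max payoff 6 at {B}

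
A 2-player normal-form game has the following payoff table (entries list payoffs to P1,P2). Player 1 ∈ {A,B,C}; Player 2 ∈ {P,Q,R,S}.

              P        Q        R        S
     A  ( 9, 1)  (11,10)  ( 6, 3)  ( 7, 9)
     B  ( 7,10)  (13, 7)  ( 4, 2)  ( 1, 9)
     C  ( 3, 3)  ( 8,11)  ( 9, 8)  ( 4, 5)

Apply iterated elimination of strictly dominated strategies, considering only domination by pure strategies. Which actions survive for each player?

IESDS → P1:{A,B} P2:{P,Q,S}

P2 drop R (Q beats it: A:10>3 B:7>2 C:11>8)
P1 drop C (A beats it: P:9>3 Q:11>8 S:7>4)
P1→{A,B} P2→{P,Q,S}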